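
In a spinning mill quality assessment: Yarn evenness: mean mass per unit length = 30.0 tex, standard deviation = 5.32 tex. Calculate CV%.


Formula: CV% = (standard deviation / mean) * 100
Step 1: Ratio = 5.32 / 30.0 = 0.177333
Step 2: CV% = 0.177333 * 100 = 17.7333% ≈ 17.7%

17.7%


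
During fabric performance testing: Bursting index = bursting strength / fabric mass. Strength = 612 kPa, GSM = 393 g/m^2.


Formula: Bursting Index = Bursting Strength / Fabric GSM
BI = 612 kPa / 393 g/m^2
BI = 1.557 kPa/(g/m^2)

1.557 kPa/(g/m^2)


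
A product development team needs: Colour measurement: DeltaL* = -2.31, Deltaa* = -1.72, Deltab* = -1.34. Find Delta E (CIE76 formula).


Formula: Delta E = sqrt(dL*^2 + da*^2 + db*^2)
Step 1: dL*^2 = (-2.31)^2 = 5.3361
Step 2: da*^2 = (-1.72)^2 = 2.9584
Step 3: db*^2 = (-1.34)^2 = 1.7956
Step 4: Sum = 5.3361 + 2.9584 + 1.7956 = 10.0901
Step 5: Delta E = sqrt(10.0901) = 3.18

3.18 Delta E


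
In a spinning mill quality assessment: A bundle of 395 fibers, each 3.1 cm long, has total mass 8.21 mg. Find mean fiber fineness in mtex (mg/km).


Formula: fineness (mtex) = mass (mg) / total length (km) = (mass_mg / total_length_m) * 1000
Step 1: Convert fiber length: 3.1 cm = 0.031 m
Step 2: Total fiber length = 395 * 0.031 = 12.245 m
Step 3: Linear density = 8.21 mg / 12.245 m = 0.6705 mg/m
Step 4: fineness = 0.6705 * 1000 = 670.5 mtex

670.5 mtex


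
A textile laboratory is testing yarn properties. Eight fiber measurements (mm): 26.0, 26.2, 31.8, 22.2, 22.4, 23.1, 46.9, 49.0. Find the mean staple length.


Formula: Mean = sum of lengths / count
Sum = 26.0 + 26.2 + 31.8 + 22.2 + 22.4 + 23.1 + 46.9 + 49.0
Sum = 247.6 mm
Mean = 247.6 / 8 = 30.95 mm

30.95 mm


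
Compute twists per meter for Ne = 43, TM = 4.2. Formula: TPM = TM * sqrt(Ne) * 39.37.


Formula: TPM = TM * sqrt(Ne) * 39.37
Step 1: sqrt(Ne) = sqrt(43) = 6.5574
Step 2: TM * sqrt(Ne) = 4.2 * 6.5574 = 27.5411
Step 3: TPM = 27.5411 * 39.37 = 1084 twists/m

1084 twists/m


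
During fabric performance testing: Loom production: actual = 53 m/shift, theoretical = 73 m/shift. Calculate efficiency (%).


Formula: Efficiency% = (Actual output / Theoretical output) * 100
Efficiency% = (53 / 73) * 100
Efficiency% = 0.726027 * 100 = 72.6027% ≈ 72.6%

72.6%


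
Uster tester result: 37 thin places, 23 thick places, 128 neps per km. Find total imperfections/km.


Formula: Total = thin places + thick places + neps
Total = 37 + 23 + 128
Total = 188 imperfections/km

188 imperfections/km


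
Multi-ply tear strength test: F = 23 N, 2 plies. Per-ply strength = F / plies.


Formula: Per-ply strength = Total force / Number of plies
Per-ply = 23 N / 2
Per-ply = 11.5 N

11.5 N


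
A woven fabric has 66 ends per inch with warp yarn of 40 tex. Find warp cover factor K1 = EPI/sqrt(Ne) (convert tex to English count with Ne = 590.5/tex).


Formula: K1 = EPI / sqrt(Ne), with Ne = 590.5 / tex_warp
Step 1: Ne = 590.5 / 40 = 14.763
Step 2: sqrt(Ne) = sqrt(14.763) = 3.8423
Step 3: K1 = 66 / 3.8423 = 17.2

17.2


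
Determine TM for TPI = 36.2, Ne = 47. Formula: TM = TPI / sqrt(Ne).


Formula: TM = TPI / sqrt(Ne)
Step 1: sqrt(Ne) = sqrt(47) = 6.8557
Step 2: TM = 36.2 / 6.8557 = 5.28

5.28 TM


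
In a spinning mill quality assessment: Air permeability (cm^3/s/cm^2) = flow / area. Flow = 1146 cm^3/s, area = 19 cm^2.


Formula: Air Permeability = Airflow / Test Area
AP = 1146 cm^3/s / 19 cm^2
AP = 60.3 cm^3/s/cm^2

60.3 cm^3/s/cm^2


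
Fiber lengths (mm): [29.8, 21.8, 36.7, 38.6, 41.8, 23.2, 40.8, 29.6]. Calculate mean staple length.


Formula: Mean = sum of lengths / count
Sum = 29.8 + 21.8 + 36.7 + 38.6 + 41.8 + 23.2 + 40.8 + 29.6
Sum = 262.3 mm
Mean = 262.3 / 8 = 32.79 mm

32.79 mm


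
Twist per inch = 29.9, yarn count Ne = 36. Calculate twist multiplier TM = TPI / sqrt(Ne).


Formula: TM = TPI / sqrt(Ne)
Step 1: sqrt(Ne) = sqrt(36) = 6
Step 2: TM = 29.9 / 6 = 4.98

4.98 TM


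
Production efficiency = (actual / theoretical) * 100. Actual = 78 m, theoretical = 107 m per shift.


Formula: Efficiency% = (Actual output / Theoretical output) * 100
Efficiency% = (78 / 107) * 100
Efficiency% = 0.728972 * 100 = 72.8972% ≈ 72.9%

72.9%


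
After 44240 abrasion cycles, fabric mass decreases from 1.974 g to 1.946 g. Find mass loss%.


Formula: Mass loss% = ((m_before - m_after) / m_before) * 100
Step 1: Mass loss = 1.974 - 1.946 = 0.028 g
Step 2: Ratio = 0.028 / 1.974 = 0.0141844
Step 3: Mass loss% = 0.0141844 * 100 = 1.41844% ≈ 1.42%

1.42%


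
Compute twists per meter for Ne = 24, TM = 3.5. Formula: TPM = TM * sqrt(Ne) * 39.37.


Formula: TPM = TM * sqrt(Ne) * 39.37
Step 1: sqrt(Ne) = sqrt(24) = 4.899
Step 2: TM * sqrt(Ne) = 3.5 * 4.899 = 17.1465
Step 3: TPM = 17.1465 * 39.37 = 675 twists/m

675 twists/m


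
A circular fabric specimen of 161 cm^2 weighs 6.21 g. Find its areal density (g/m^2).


Formula: GSM = mass_g / area_m2
Step 1: Convert area: 161 cm^2 = 161 / 10000 = 0.0161 m^2
Step 2: GSM = 6.21 g / 0.0161 m^2 = 385.7 g/m^2

385.7 g/m^2


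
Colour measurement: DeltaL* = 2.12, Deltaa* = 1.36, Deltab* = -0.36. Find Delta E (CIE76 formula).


Formula: Delta E = sqrt(dL*^2 + da*^2 + db*^2)
Step 1: dL*^2 = 2.12^2 = 4.4944
Step 2: da*^2 = 1.36^2 = 1.8496
Step 3: db*^2 = (-0.36)^2 = 0.1296
Step 4: Sum = 4.4944 + 1.8496 + 0.1296 = 6.4736
Step 5: Delta E = sqrt(6.4736) = 2.54

2.54 Delta E


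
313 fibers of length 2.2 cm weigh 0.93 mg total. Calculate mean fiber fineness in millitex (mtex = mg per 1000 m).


Formula: fineness (mtex) = mass (mg) / total length (km) = (mass_mg / total_length_m) * 1000
Step 1: Convert fiber length: 2.2 cm = 0.022 m
Step 2: Total fiber length = 313 * 0.022 = 6.886 m
Step 3: Linear density = 0.93 mg / 6.886 m = 0.1351 mg/m
Step 4: fineness = 0.1351 * 1000 = 135.1 mtex

135.1 mtex


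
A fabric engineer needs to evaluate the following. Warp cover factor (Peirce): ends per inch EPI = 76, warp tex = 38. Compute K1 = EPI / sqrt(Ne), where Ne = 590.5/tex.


Formula: K1 = EPI / sqrt(Ne), with Ne = 590.5 / tex_warp
Step 1: Ne = 590.5 / 38 = 15.539
Step 2: sqrt(Ne) = sqrt(15.539) = 3.942
Step 3: K1 = 76 / 3.942 = 19.3

19.3


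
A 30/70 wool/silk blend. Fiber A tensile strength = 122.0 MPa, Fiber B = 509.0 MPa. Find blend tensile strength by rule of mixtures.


Formula: Blend property = (fraction_A * property_A) + (fraction_B * property_B)
Step 1: Contribution A = 30/100 * 122.0 MPa = 36.6 MPa
Step 2: Contribution B = 70/100 * 509.0 MPa = 356.3 MPa
Step 3: Blend tensile strength = 36.6 + 356.3 = 392.9 MPa

392.9 MPa


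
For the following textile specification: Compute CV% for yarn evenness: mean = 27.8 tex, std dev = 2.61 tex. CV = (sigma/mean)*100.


Formula: CV% = (standard deviation / mean) * 100
Step 1: Ratio = 2.61 / 27.8 = 0.093885
Step 2: CV% = 0.093885 * 100 = 9.3885% ≈ 9.4%

9.4%


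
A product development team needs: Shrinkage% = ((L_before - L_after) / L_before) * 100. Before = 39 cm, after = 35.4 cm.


Formula: Shrinkage% = ((L_before - L_after) / L_before) * 100
Step 1: Shrinkage = 39 - 35.4 = 3.6 cm
Step 2: Shrinkage% = (3.6 / 39) * 100
Step 3: Shrinkage% = 0.092308 * 100 = 9.2308% ≈ 9.2%

9.2%


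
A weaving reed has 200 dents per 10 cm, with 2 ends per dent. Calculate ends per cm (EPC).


Formula: EPC = (dents per 10 cm * ends per dent) / 10
Step 1: Total ends per 10 cm = 200 * 2 = 400
Step 2: EPC = 400 / 10 = 40.0 ends/cm

40.0 ends/cm


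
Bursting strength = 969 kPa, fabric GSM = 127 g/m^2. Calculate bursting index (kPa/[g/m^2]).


Formula: Bursting Index = Bursting Strength / Fabric GSM
BI = 969 kPa / 127 g/m^2
BI = 7.630 kPa/(g/m^2)

7.630 kPa/(g/m^2)


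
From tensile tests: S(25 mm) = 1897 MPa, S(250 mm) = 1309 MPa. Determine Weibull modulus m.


Formula: m = ln(L1/L2) / ln(S2/S1)
Step 1: ln(L1/L2) = ln(25/250) = -2.30259
Step 2: S2/S1 = 1309/1897 = 0.69004
Step 3: ln(S2/S1) = ln(0.69004) = -0.37101
Step 4: m = -2.30259 / -0.37101 = 6.21

6.21 (Weibull m)


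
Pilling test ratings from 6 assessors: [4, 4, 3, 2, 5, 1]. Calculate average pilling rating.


Formula: Mean = sum / count
Sum = 4 + 4 + 3 + 2 + 5 + 1 = 19
Mean = 19 / 6 = 3.2

3.2


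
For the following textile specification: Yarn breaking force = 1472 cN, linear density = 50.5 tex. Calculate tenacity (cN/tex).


Formula: Tenacity = Breaking force / Linear density
Tenacity = 1472 cN / 50.5 tex
Tenacity = 29.15 cN/tex

29.15 cN/tex


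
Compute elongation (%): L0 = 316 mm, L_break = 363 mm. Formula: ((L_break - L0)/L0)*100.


Formula: Elongation (%) = ((L_break - L0) / L0) * 100
Step 1: Extension = 363 - 316 = 47 mm
Step 2: Elongation = (47 / 316) * 100
Step 3: Elongation = 0.148734 * 100 = 14.8734% ≈ 14.9%

14.9%


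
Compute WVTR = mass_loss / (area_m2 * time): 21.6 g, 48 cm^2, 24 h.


Formula: WVTR = mass_loss / (area * time)
Step 1: Convert area: 48 cm^2 = 0.0048 m^2
Step 2: WVTR = 21.6 g / (0.0048 m^2 * 24 h)
Step 3: WVTR = 21.6 / 0.1152 = 187.5 g/m^2/h

187.5 g/m^2/h


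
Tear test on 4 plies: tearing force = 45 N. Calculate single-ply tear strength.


Formula: Per-ply strength = Total force / Number of plies
Per-ply = 45 N / 4
Per-ply = 11.25 N

11.25 N


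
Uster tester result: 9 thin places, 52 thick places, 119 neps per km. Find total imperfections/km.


Formula: Total = thin places + thick places + neps
Total = 9 + 52 + 119
Total = 180 imperfections/km

180 imperfections/km


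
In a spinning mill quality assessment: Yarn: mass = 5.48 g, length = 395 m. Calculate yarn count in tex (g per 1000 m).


Formula: Tex = (mass_g / length_m) * 1000
Substituting: Tex = (5.48 / 395) * 1000
Intermediate: 5.48 / 395 = 0.01387342 g/m
Tex = 0.01387342 * 1000 = 13.87 tex

13.87 tex


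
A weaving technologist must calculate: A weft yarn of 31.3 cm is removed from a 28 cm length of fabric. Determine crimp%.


Formula: Crimp% = ((L_yarn - L_fabric) / L_fabric) * 100
Step 1: Extension = 31.3 - 28 = 3.3 cm
Step 2: Crimp% = (3.3 / 28) * 100
Step 3: Crimp% = 0.117857 * 100 = 11.7857% ≈ 11.8%

11.8%


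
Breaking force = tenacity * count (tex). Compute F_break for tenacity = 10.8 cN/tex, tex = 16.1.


Formula: Breaking force = Tenacity * Linear density
F = 10.8 cN/tex * 16.1 tex
F = 173.88 cN

173.88 cN


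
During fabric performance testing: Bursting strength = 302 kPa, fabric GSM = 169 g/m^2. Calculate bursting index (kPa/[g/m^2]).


Formula: Bursting Index = Bursting Strength / Fabric GSM
BI = 302 kPa / 169 g/m^2
BI = 1.787 kPa/(g/m^2)

1.787 kPa/(g/m^2)


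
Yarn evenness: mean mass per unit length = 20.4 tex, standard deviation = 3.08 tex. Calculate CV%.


Formula: CV% = (standard deviation / mean) * 100
Step 1: Ratio = 3.08 / 20.4 = 0.15098
Step 2: CV% = 0.15098 * 100 = 15.098% ≈ 15.1%

15.1%


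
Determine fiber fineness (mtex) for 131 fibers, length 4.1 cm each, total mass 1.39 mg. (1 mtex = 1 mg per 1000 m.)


Formula: fineness (mtex) = mass (mg) / total length (km) = (mass_mg / total_length_m) * 1000
Step 1: Convert fiber length: 4.1 cm = 0.041 m
Step 2: Total fiber length = 131 * 0.041 = 5.371 m
Step 3: Linear density = 1.39 mg / 5.371 m = 0.2588 mg/m
Step 4: fineness = 0.2588 * 1000 = 258.8 mtex

258.8 mtex


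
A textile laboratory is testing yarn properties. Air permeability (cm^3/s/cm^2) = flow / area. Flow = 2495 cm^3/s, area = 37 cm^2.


Formula: Air Permeability = Airflow / Test Area
AP = 2495 cm^3/s / 37 cm^2
AP = 67.4 cm^3/s/cm^2

67.4 cm^3/s/cm^2


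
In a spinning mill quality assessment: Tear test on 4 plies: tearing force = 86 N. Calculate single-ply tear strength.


Formula: Per-ply strength = Total force / Number of plies
Per-ply = 86 N / 4
Per-ply = 21.5 N

21.5 N


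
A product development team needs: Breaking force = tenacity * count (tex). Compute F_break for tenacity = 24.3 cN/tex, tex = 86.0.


Formula: Breaking force = Tenacity * Linear density
F = 24.3 cN/tex * 86.0 tex
F = 2089.80 cN

2089.80 cN


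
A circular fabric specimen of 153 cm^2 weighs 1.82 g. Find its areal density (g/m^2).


Formula: GSM = mass_g / area_m2
Step 1: Convert area: 153 cm^2 = 153 / 10000 = 0.0153 m^2
Step 2: GSM = 1.82 g / 0.0153 m^2 = 119.0 g/m^2

119.0 g/m^2


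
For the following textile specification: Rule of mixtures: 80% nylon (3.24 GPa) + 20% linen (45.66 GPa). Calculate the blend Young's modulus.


Formula: Blend property = (fraction_A * property_A) + (fraction_B * property_B)
Step 1: Contribution A = 80/100 * 3.24 GPa = 2.592 GPa
Step 2: Contribution B = 20/100 * 45.66 GPa = 9.132 GPa
Step 3: Blend Young's modulus = 2.592 + 9.132 = 11.724 GPa

11.724 GPa


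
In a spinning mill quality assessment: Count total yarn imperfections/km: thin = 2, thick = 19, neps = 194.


Formula: Total = thin places + thick places + neps
Total = 2 + 19 + 194
Total = 215 imperfections/km

215 imperfections/km


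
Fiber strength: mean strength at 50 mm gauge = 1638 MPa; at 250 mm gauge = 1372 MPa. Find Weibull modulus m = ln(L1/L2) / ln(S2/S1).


Formula: m = ln(L1/L2) / ln(S2/S1)
Step 1: ln(L1/L2) = ln(50/250) = -1.60944
Step 2: S2/S1 = 1372/1638 = 0.83761
Step 3: ln(S2/S1) = ln(0.83761) = -0.17720
Step 4: m = -1.60944 / -0.17720 = 9.08

9.08 (Weibull m)


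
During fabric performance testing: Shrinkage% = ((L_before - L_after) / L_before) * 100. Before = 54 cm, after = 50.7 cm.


Formula: Shrinkage% = ((L_before - L_after) / L_before) * 100
Step 1: Shrinkage = 54 - 50.7 = 3.3 cm
Step 2: Shrinkage% = (3.3 / 54) * 100
Step 3: Shrinkage% = 0.061111 * 100 = 6.1111% ≈ 6.1%

6.1%


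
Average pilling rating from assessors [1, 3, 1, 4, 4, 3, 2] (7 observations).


Formula: Mean = sum / count
Sum = 1 + 3 + 1 + 4 + 4 + 3 + 2 = 18
Mean = 18 / 7 = 2.6

2.6


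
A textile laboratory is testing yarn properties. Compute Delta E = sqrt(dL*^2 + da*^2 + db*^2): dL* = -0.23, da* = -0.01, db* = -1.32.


Formula: Delta E = sqrt(dL*^2 + da*^2 + db*^2)
Step 1: dL*^2 = (-0.23)^2 = 0.0529
Step 2: da*^2 = (-0.01)^2 = 0.0001
Step 3: db*^2 = (-1.32)^2 = 1.7424
Step 4: Sum = 0.0529 + 0.0001 + 1.7424 = 1.7954
Step 5: Delta E = sqrt(1.7954) = 1.34

1.34 Delta E


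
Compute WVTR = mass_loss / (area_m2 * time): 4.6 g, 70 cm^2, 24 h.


Formula: WVTR = mass_loss / (area * time)
Step 1: Convert area: 70 cm^2 = 0.007 m^2
Step 2: WVTR = 4.6 g / (0.007 m^2 * 24 h)
Step 3: WVTR = 4.6 / 0.168 = 27.4 g/m^2/h

27.4 g/m^2/h


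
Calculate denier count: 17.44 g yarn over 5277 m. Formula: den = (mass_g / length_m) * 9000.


Formula: den = (mass_g / length_m) * 9000
Substituting: den = (17.44 / 5277) * 9000
Intermediate: 17.44 / 5277 = 0.00330491 g/m
den = 0.00330491 * 9000 = 29.7 denier

29.7 denier


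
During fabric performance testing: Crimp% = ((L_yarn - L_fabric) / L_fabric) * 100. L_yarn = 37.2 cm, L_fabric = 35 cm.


Formula: Crimp% = ((L_yarn - L_fabric) / L_fabric) * 100
Step 1: Extension = 37.2 - 35 = 2.2 cm
Step 2: Crimp% = (2.2 / 35) * 100
Step 3: Crimp% = 0.062857 * 100 = 6.2857% ≈ 6.3%

6.3%


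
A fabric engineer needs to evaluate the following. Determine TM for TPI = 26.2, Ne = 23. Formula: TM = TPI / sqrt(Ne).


Formula: TM = TPI / sqrt(Ne)
Step 1: sqrt(Ne) = sqrt(23) = 4.7958
Step 2: TM = 26.2 / 4.7958 = 5.46

5.46 TM


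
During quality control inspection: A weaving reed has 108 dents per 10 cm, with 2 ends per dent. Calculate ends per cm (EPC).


Formula: EPC = (dents per 10 cm * ends per dent) / 10
Step 1: Total ends per 10 cm = 108 * 2 = 216
Step 2: EPC = 216 / 10 = 21.6 ends/cm

21.6 ends/cm


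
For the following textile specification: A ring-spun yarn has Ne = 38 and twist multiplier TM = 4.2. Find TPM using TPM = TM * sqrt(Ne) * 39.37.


Formula: TPM = TM * sqrt(Ne) * 39.37
Step 1: sqrt(Ne) = sqrt(38) = 6.1644
Step 2: TM * sqrt(Ne) = 4.2 * 6.1644 = 25.8905
Step 3: TPM = 25.8905 * 39.37 = 1019 twists/m

1019 twists/m


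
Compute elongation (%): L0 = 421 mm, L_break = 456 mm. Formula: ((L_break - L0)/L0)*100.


Formula: Elongation (%) = ((L_break - L0) / L0) * 100
Step 1: Extension = 456 - 421 = 35 mm
Step 2: Elongation = (35 / 421) * 100
Step 3: Elongation = 0.083135 * 100 = 8.3135% ≈ 8.3%

8.3%


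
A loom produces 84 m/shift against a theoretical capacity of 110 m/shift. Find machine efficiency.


Formula: Efficiency% = (Actual output / Theoretical output) * 100
Efficiency% = (84 / 110) * 100
Efficiency% = 0.763636 * 100 = 76.3636% ≈ 76.4%

76.4%


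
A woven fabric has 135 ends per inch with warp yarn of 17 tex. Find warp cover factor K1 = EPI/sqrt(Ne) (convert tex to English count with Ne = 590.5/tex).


Formula: K1 = EPI / sqrt(Ne), with Ne = 590.5 / tex_warp
Step 1: Ne = 590.5 / 17 = 34.735
Step 2: sqrt(Ne) = sqrt(34.735) = 5.8936
Step 3: K1 = 135 / 5.8936 = 22.9

22.9


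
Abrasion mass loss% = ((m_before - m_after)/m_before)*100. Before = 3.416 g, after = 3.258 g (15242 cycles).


Formula: Mass loss% = ((m_before - m_after) / m_before) * 100
Step 1: Mass loss = 3.416 - 3.258 = 0.158 g
Step 2: Ratio = 0.158 / 3.416 = 0.0462529
Step 3: Mass loss% = 0.0462529 * 100 = 4.62529% ≈ 4.63%

4.63%


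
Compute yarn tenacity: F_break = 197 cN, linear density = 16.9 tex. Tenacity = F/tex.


Formula: Tenacity = Breaking force / Linear density
Tenacity = 197 cN / 16.9 tex
Tenacity = 11.66 cN/tex

11.66 cN/tex


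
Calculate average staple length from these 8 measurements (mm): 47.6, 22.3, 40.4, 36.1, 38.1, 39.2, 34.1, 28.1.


Formula: Mean = sum of lengths / count
Sum = 47.6 + 22.3 + 40.4 + 36.1 + 38.1 + 39.2 + 34.1 + 28.1
Sum = 285.9 mm
Mean = 285.9 / 8 = 35.74 mm

35.74 mm


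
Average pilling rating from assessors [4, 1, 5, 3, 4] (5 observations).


Formula: Mean = sum / count
Sum = 4 + 1 + 5 + 3 + 4 = 17
Mean = 17 / 5 = 3.4

3.4


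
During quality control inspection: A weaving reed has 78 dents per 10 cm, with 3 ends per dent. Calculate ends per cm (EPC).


Formula: EPC = (dents per 10 cm * ends per dent) / 10
Step 1: Total ends per 10 cm = 78 * 3 = 234
Step 2: EPC = 234 / 10 = 23.4 ends/cm

23.4 ends/cm


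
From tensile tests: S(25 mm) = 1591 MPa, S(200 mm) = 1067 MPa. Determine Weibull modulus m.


Formula: m = ln(L1/L2) / ln(S2/S1)
Step 1: ln(L1/L2) = ln(25/200) = -2.07944
Step 2: S2/S1 = 1067/1591 = 0.67065
Step 3: ln(S2/S1) = ln(0.67065) = -0.39951
Step 4: m = -2.07944 / -0.39951 = 5.20

5.20 (Weibull m)


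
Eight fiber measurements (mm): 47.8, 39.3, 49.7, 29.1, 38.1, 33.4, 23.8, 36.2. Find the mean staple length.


Formula: Mean = sum of lengths / count
Sum = 47.8 + 39.3 + 49.7 + 29.1 + 38.1 + 33.4 + 23.8 + 36.2
Sum = 297.4 mm
Mean = 297.4 / 8 = 37.18 mm

37.18 mm


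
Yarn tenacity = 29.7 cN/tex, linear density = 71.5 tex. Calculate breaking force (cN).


Formula: Breaking force = Tenacity * Linear density
F = 29.7 cN/tex * 71.5 tex
F = 2123.55 cN

2123.55 cN


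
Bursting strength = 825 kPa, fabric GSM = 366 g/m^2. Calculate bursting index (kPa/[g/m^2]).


Formula: Bursting Index = Bursting Strength / Fabric GSM
BI = 825 kPa / 366 g/m^2
BI = 2.254 kPa/(g/m^2)

2.254 kPa/(g/m^2)


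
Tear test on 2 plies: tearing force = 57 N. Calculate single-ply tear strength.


Formula: Per-ply strength = Total force / Number of plies
Per-ply = 57 N / 2
Per-ply = 28.5 N

28.5 N


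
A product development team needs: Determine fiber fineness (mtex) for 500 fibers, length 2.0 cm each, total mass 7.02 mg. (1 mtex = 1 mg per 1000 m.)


Formula: fineness (mtex) = mass (mg) / total length (km) = (mass_mg / total_length_m) * 1000
Step 1: Convert fiber length: 2.0 cm = 0.02 m
Step 2: Total fiber length = 500 * 0.02 = 10.0 m
Step 3: Linear density = 7.02 mg / 10.0 m = 0.7020 mg/m
Step 4: fineness = 0.7020 * 1000 = 702.0 mtex

702.0 mtex


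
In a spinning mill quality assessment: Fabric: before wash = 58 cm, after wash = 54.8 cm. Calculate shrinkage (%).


Formula: Shrinkage% = ((L_before - L_after) / L_before) * 100
Step 1: Shrinkage = 58 - 54.8 = 3.2 cm
Step 2: Shrinkage% = (3.2 / 58) * 100
Step 3: Shrinkage% = 0.055172 * 100 = 5.5172% ≈ 5.5%

5.5%


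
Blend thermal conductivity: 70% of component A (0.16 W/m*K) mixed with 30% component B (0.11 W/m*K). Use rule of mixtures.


Formula: Blend property = (fraction_A * property_A) + (fraction_B * property_B)
Step 1: Contribution A = 70/100 * 0.16 W/m*K = 0.112 W/m*K
Step 2: Contribution B = 30/100 * 0.11 W/m*K = 0.033 W/m*K
Step 3: Blend thermal conductivity = 0.112 + 0.033 = 0.145 W/m*K

0.145 W/m*K


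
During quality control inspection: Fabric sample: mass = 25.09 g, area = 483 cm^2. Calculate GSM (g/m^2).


Formula: GSM = mass_g / area_m2
Step 1: Convert area: 483 cm^2 = 483 / 10000 = 0.0483 m^2
Step 2: GSM = 25.09 g / 0.0483 m^2 = 519.5 g/m^2

519.5 g/m^2


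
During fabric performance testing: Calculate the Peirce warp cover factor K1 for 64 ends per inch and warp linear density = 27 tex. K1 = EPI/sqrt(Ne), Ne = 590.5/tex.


Formula: K1 = EPI / sqrt(Ne), with Ne = 590.5 / tex_warp
Step 1: Ne = 590.5 / 27 = 21.87
Step 2: sqrt(Ne) = sqrt(21.87) = 4.6765
Step 3: K1 = 64 / 4.6765 = 13.7

13.7


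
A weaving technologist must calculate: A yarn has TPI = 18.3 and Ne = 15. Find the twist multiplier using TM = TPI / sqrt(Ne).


Formula: TM = TPI / sqrt(Ne)
Step 1: sqrt(Ne) = sqrt(15) = 3.873
Step 2: TM = 18.3 / 3.873 = 4.73

4.73 TM


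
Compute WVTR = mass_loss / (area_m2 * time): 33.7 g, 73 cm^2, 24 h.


Formula: WVTR = mass_loss / (area * time)
Step 1: Convert area: 73 cm^2 = 0.0073 m^2
Step 2: WVTR = 33.7 g / (0.0073 m^2 * 24 h)
Step 3: WVTR = 33.7 / 0.1752 = 192.4 g/m^2/h

192.4 g/m^2/h


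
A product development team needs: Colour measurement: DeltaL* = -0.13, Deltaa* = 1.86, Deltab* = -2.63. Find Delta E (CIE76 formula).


Formula: Delta E = sqrt(dL*^2 + da*^2 + db*^2)
Step 1: dL*^2 = (-0.13)^2 = 0.0169
Step 2: da*^2 = 1.86^2 = 3.4596
Step 3: db*^2 = (-2.63)^2 = 6.9169
Step 4: Sum = 0.0169 + 3.4596 + 6.9169 = 10.3934
Step 5: Delta E = sqrt(10.3934) = 3.22

3.22 Delta E


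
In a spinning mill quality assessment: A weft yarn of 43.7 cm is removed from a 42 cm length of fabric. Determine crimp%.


Formula: Crimp% = ((L_yarn - L_fabric) / L_fabric) * 100
Step 1: Extension = 43.7 - 42 = 1.7 cm
Step 2: Crimp% = (1.7 / 42) * 100
Step 3: Crimp% = 0.040476 * 100 = 4.0476% ≈ 4.0%

4.0%


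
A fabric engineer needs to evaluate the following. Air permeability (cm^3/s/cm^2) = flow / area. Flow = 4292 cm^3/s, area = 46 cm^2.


Formula: Air Permeability = Airflow / Test Area
AP = 4292 cm^3/s / 46 cm^2
AP = 93.3 cm^3/s/cm^2

93.3 cm^3/s/cm^2


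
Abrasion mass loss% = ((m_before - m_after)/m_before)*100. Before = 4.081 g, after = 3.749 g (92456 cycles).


Formula: Mass loss% = ((m_before - m_after) / m_before) * 100
Step 1: Mass loss = 4.081 - 3.749 = 0.332 g
Step 2: Ratio = 0.332 / 4.081 = 0.0813526
Step 3: Mass loss% = 0.0813526 * 100 = 8.13526% ≈ 8.14%

8.14%


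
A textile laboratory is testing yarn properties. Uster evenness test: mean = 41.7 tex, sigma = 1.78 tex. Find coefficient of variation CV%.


Formula: CV% = (standard deviation / mean) * 100
Step 1: Ratio = 1.78 / 41.7 = 0.042686
Step 2: CV% = 0.042686 * 100 = 4.2686% ≈ 4.3%

4.3%


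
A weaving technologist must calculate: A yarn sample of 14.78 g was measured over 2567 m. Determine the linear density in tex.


Formula: Tex = (mass_g / length_m) * 1000
Substituting: Tex = (14.78 / 2567) * 1000
Intermediate: 14.78 / 2567 = 0.00575769 g/m
Tex = 0.00575769 * 1000 = 5.76 tex

5.76 tex


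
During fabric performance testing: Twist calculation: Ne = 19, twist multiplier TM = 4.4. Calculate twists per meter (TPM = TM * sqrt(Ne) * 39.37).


Formula: TPM = TM * sqrt(Ne) * 39.37
Step 1: sqrt(Ne) = sqrt(19) = 4.3589
Step 2: TM * sqrt(Ne) = 4.4 * 4.3589 = 19.1792
Step 3: TPM = 19.1792 * 39.37 = 755 twists/m

755 twists/m


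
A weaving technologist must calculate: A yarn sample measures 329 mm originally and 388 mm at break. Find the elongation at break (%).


Formula: Elongation (%) = ((L_break - L0) / L0) * 100
Step 1: Extension = 388 - 329 = 59 mm
Step 2: Elongation = (59 / 329) * 100
Step 3: Elongation = 0.179331 * 100 = 17.9331% ≈ 17.9%

17.9%


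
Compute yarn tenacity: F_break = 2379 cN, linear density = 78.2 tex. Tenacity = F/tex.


Formula: Tenacity = Breaking force / Linear density
Tenacity = 2379 cN / 78.2 tex
Tenacity = 30.42 cN/tex

30.42 cN/tex


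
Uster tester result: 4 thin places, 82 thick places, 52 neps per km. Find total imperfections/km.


Formula: Total = thin places + thick places + neps
Total = 4 + 82 + 52
Total = 138 imperfections/km

138 imperfections/km


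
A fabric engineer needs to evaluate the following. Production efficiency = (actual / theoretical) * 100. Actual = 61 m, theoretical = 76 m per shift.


Formula: Efficiency% = (Actual output / Theoretical output) * 100
Efficiency% = (61 / 76) * 100
Efficiency% = 0.802632 * 100 = 80.2632% ≈ 80.3%

80.3%


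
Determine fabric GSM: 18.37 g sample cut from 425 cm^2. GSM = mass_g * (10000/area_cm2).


Formula: GSM = mass_g / area_m2
Step 1: Convert area: 425 cm^2 = 425 / 10000 = 0.0425 m^2
Step 2: GSM = 18.37 g / 0.0425 m^2 = 432.2 g/m^2

432.2 g/m^2


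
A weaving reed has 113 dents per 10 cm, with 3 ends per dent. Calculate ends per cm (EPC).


Formula: EPC = (dents per 10 cm * ends per dent) / 10
Step 1: Total ends per 10 cm = 113 * 3 = 339
Step 2: EPC = 339 / 10 = 33.9 ends/cm

33.9 ends/cm


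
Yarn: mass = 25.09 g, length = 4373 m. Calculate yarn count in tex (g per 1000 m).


Formula: Tex = (mass_g / length_m) * 1000
Substituting: Tex = (25.09 / 4373) * 1000
Intermediate: 25.09 / 4373 = 0.00573748 g/m
Tex = 0.00573748 * 1000 = 5.74 tex

5.74 tex


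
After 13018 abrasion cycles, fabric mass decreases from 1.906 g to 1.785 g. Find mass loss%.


Formula: Mass loss% = ((m_before - m_after) / m_before) * 100
Step 1: Mass loss = 1.906 - 1.785 = 0.121 g
Step 2: Ratio = 0.121 / 1.906 = 0.0634837
Step 3: Mass loss% = 0.0634837 * 100 = 6.34837% ≈ 6.35%

6.35%


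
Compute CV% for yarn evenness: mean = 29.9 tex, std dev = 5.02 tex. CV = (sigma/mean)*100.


Formula: CV% = (standard deviation / mean) * 100
Step 1: Ratio = 5.02 / 29.9 = 0.167893
Step 2: CV% = 0.167893 * 100 = 16.7893% ≈ 16.8%

16.8%


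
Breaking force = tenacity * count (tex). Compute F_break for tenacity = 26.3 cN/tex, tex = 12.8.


Formula: Breaking force = Tenacity * Linear density
F = 26.3 cN/tex * 12.8 tex
F = 336.64 cN

336.64 cN


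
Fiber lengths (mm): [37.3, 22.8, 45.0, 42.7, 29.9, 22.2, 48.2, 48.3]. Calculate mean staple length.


Formula: Mean = sum of lengths / count
Sum = 37.3 + 22.8 + 45.0 + 42.7 + 29.9 + 22.2 + 48.2 + 48.3
Sum = 296.4 mm
Mean = 296.4 / 8 = 37.05 mm

37.05 mm


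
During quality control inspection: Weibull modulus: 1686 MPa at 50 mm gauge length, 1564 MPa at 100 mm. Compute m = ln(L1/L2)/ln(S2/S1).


Formula: m = ln(L1/L2) / ln(S2/S1)
Step 1: ln(L1/L2) = ln(50/100) = -0.69315
Step 2: S2/S1 = 1564/1686 = 0.92764
Step 3: ln(S2/S1) = ln(0.92764) = -0.07511
Step 4: m = -0.69315 / -0.07511 = 9.23

9.23 (Weibull m)


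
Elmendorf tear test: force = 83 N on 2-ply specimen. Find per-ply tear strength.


Formula: Per-ply strength = Total force / Number of plies
Per-ply = 83 N / 2
Per-ply = 41.5 N

41.5 N


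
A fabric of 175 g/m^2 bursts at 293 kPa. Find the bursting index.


Formula: Bursting Index = Bursting Strength / Fabric GSM
BI = 293 kPa / 175 g/m^2
BI = 1.674 kPa/(g/m^2)

1.674 kPa/(g/m^2)


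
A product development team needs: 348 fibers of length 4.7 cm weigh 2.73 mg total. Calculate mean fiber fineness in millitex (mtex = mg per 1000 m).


Formula: fineness (mtex) = mass (mg) / total length (km) = (mass_mg / total_length_m) * 1000
Step 1: Convert fiber length: 4.7 cm = 0.047 m
Step 2: Total fiber length = 348 * 0.047 = 16.356 m
Step 3: Linear density = 2.73 mg / 16.356 m = 0.1669 mg/m
Step 4: fineness = 0.1669 * 1000 = 166.9 mtex

166.9 mtex


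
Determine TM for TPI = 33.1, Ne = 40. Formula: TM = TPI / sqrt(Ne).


Formula: TM = TPI / sqrt(Ne)
Step 1: sqrt(Ne) = sqrt(40) = 6.3246
Step 2: TM = 33.1 / 6.3246 = 5.23

5.23 TM


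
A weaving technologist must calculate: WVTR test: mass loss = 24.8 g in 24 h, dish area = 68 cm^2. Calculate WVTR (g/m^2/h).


Formula: WVTR = mass_loss / (area * time)
Step 1: Convert area: 68 cm^2 = 0.0068 m^2
Step 2: WVTR = 24.8 g / (0.0068 m^2 * 24 h)
Step 3: WVTR = 24.8 / 0.1632 = 152.0 g/m^2/h

152.0 g/m^2/h


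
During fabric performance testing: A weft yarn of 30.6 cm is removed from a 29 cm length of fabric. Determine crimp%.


Formula: Crimp% = ((L_yarn - L_fabric) / L_fabric) * 100
Step 1: Extension = 30.6 - 29 = 1.6 cm
Step 2: Crimp% = (1.6 / 29) * 100
Step 3: Crimp% = 0.055172 * 100 = 5.5172% ≈ 5.5%

5.5%


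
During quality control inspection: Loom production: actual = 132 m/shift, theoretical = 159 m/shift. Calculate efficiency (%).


Formula: Efficiency% = (Actual output / Theoretical output) * 100
Efficiency% = (132 / 159) * 100
Efficiency% = 0.830189 * 100 = 83.0189% ≈ 83.0%

83.0%


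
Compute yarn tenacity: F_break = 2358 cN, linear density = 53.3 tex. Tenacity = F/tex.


Formula: Tenacity = Breaking force / Linear density
Tenacity = 2358 cN / 53.3 tex
Tenacity = 44.24 cN/tex

44.24 cN/tex


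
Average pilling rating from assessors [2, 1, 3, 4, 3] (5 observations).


Formula: Mean = sum / count
Sum = 2 + 1 + 3 + 4 + 3 = 13
Mean = 13 / 5 = 2.6

2.6


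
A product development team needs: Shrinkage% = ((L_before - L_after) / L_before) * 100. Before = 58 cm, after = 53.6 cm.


Formula: Shrinkage% = ((L_before - L_after) / L_before) * 100
Step 1: Shrinkage = 58 - 53.6 = 4.4 cm
Step 2: Shrinkage% = (4.4 / 58) * 100
Step 3: Shrinkage% = 0.075862 * 100 = 7.5862% ≈ 7.6%

7.6%


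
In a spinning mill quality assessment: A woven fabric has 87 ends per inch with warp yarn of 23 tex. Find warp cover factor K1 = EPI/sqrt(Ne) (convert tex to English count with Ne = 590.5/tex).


Formula: K1 = EPI / sqrt(Ne), with Ne = 590.5 / tex_warp
Step 1: Ne = 590.5 / 23 = 25.674
Step 2: sqrt(Ne) = sqrt(25.674) = 5.067
Step 3: K1 = 87 / 5.067 = 17.2

17.2


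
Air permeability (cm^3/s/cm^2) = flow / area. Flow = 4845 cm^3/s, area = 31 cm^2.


Formula: Air Permeability = Airflow / Test Area
AP = 4845 cm^3/s / 31 cm^2
AP = 156.3 cm^3/s/cm^2

156.3 cm^3/s/cm^2


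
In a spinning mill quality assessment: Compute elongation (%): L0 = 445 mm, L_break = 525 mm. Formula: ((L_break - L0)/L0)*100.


Formula: Elongation (%) = ((L_break - L0) / L0) * 100
Step 1: Extension = 525 - 445 = 80 mm
Step 2: Elongation = (80 / 445) * 100
Step 3: Elongation = 0.179775 * 100 = 17.9775% ≈ 18.0%

18.0%


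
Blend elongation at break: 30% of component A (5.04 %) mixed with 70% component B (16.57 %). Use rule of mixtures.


Formula: Blend property = (fraction_A * property_A) + (fraction_B * property_B)
Step 1: Contribution A = 30/100 * 5.04 % = 1.512 %
Step 2: Contribution B = 70/100 * 16.57 % = 11.599 %
Step 3: Blend elongation at break = 1.512 + 11.599 = 13.111 %

13.111 %


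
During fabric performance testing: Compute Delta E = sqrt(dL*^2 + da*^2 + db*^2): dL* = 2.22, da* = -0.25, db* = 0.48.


Formula: Delta E = sqrt(dL*^2 + da*^2 + db*^2)
Step 1: dL*^2 = 2.22^2 = 4.9284
Step 2: da*^2 = (-0.25)^2 = 0.0625
Step 3: db*^2 = 0.48^2 = 0.2304
Step 4: Sum = 4.9284 + 0.0625 + 0.2304 = 5.2213
Step 5: Delta E = sqrt(5.2213) = 2.29

2.29 Delta E


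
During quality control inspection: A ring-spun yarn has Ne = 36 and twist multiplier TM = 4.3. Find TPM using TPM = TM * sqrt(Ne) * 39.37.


Formula: TPM = TM * sqrt(Ne) * 39.37
Step 1: sqrt(Ne) = sqrt(36) = 6
Step 2: TM * sqrt(Ne) = 4.3 * 6 = 25.8
Step 3: TPM = 25.8 * 39.37 = 1016 twists/m

1016 twists/m


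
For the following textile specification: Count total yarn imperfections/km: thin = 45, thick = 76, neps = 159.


Formula: Total = thin places + thick places + neps
Total = 45 + 76 + 159
Total = 280 imperfections/km

280 imperfections/km


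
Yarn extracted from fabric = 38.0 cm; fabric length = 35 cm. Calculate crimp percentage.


Formula: Crimp% = ((L_yarn - L_fabric) / L_fabric) * 100
Step 1: Extension = 38.0 - 35 = 3.0 cm
Step 2: Crimp% = (3.0 / 35) * 100
Step 3: Crimp% = 0.085714 * 100 = 8.5714% ≈ 8.6%

8.6%


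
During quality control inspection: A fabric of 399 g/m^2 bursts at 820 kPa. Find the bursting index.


Formula: Bursting Index = Bursting Strength / Fabric GSM
BI = 820 kPa / 399 g/m^2
BI = 2.055 kPa/(g/m^2)

2.055 kPa/(g/m^2)


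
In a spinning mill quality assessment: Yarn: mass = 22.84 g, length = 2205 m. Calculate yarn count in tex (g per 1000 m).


Formula: Tex = (mass_g / length_m) * 1000
Substituting: Tex = (22.84 / 2205) * 1000
Intermediate: 22.84 / 2205 = 0.01035828 g/m
Tex = 0.01035828 * 1000 = 10.36 tex

10.36 tex


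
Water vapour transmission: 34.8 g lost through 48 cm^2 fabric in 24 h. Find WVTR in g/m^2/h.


Formula: WVTR = mass_loss / (area * time)
Step 1: Convert area: 48 cm^2 = 0.0048 m^2
Step 2: WVTR = 34.8 g / (0.0048 m^2 * 24 h)
Step 3: WVTR = 34.8 / 0.1152 = 302.1 g/m^2/h

302.1 g/m^2/h


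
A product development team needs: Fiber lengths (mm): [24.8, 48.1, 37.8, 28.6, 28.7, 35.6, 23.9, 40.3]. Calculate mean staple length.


Formula: Mean = sum of lengths / count
Sum = 24.8 + 48.1 + 37.8 + 28.6 + 28.7 + 35.6 + 23.9 + 40.3
Sum = 267.8 mm
Mean = 267.8 / 8 = 33.48 mm

33.48 mm


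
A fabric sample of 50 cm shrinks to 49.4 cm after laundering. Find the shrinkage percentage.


Formula: Shrinkage% = ((L_before - L_after) / L_before) * 100
Step 1: Shrinkage = 50 - 49.4 = 0.6 cm
Step 2: Shrinkage% = (0.6 / 50) * 100
Step 3: Shrinkage% = 0.012 * 100 = 1.2%

1.2%


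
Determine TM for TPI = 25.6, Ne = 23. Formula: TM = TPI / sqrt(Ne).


Formula: TM = TPI / sqrt(Ne)
Step 1: sqrt(Ne) = sqrt(23) = 4.7958
Step 2: TM = 25.6 / 4.7958 = 5.34

5.34 TM


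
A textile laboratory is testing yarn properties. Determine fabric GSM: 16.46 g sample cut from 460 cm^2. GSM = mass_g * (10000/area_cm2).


Formula: GSM = mass_g / area_m2
Step 1: Convert area: 460 cm^2 = 460 / 10000 = 0.046 m^2
Step 2: GSM = 16.46 g / 0.046 m^2 = 357.8 g/m^2

357.8 g/m^2


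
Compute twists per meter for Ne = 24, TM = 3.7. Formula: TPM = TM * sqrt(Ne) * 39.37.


Formula: TPM = TM * sqrt(Ne) * 39.37
Step 1: sqrt(Ne) = sqrt(24) = 4.899
Step 2: TM * sqrt(Ne) = 3.7 * 4.899 = 18.1263
Step 3: TPM = 18.1263 * 39.37 = 714 twists/m

714 twists/m


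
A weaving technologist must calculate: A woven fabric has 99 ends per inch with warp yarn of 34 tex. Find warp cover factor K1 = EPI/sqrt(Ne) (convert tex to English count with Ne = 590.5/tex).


Formula: K1 = EPI / sqrt(Ne), with Ne = 590.5 / tex_warp
Step 1: Ne = 590.5 / 34 = 17.368
Step 2: sqrt(Ne) = sqrt(17.368) = 4.1675
Step 3: K1 = 99 / 4.1675 = 23.8

23.8


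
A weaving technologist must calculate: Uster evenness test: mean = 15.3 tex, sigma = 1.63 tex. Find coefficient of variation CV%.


Formula: CV% = (standard deviation / mean) * 100
Step 1: Ratio = 1.63 / 15.3 = 0.106536
Step 2: CV% = 0.106536 * 100 = 10.6536% ≈ 10.7%

10.7%


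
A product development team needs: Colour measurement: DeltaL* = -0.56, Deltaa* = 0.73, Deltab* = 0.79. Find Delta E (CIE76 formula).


Formula: Delta E = sqrt(dL*^2 + da*^2 + db*^2)
Step 1: dL*^2 = (-0.56)^2 = 0.3136
Step 2: da*^2 = 0.73^2 = 0.5329
Step 3: db*^2 = 0.79^2 = 0.6241
Step 4: Sum = 0.3136 + 0.5329 + 0.6241 = 1.4706
Step 5: Delta E = sqrt(1.4706) = 1.21

1.21 Delta E


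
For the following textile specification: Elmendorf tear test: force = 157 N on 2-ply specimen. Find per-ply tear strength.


Formula: Per-ply strength = Total force / Number of plies
Per-ply = 157 N / 2
Per-ply = 78.5 N

78.5 N


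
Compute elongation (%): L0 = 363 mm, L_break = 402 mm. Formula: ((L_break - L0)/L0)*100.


Formula: Elongation (%) = ((L_break - L0) / L0) * 100
Step 1: Extension = 402 - 363 = 39 mm
Step 2: Elongation = (39 / 363) * 100
Step 3: Elongation = 0.107438 * 100 = 10.7438% ≈ 10.7%

10.7%


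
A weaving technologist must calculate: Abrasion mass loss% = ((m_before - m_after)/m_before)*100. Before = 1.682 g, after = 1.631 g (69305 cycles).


Formula: Mass loss% = ((m_before - m_after) / m_before) * 100
Step 1: Mass loss = 1.682 - 1.631 = 0.051 g
Step 2: Ratio = 0.051 / 1.682 = 0.030321
Step 3: Mass loss% = 0.030321 * 100 = 3.0321% ≈ 3.03%

3.03%


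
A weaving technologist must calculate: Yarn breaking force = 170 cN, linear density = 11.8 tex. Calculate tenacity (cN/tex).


Formula: Tenacity = Breaking force / Linear density
Tenacity = 170 cN / 11.8 tex
Tenacity = 14.41 cN/tex

14.41 cN/tex


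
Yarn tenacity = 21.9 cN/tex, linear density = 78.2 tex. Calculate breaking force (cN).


Formula: Breaking force = Tenacity * Linear density
F = 21.9 cN/tex * 78.2 tex
F = 1712.58 cN

1712.58 cN


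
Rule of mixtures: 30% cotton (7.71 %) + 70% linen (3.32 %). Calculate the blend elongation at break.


Formula: Blend property = (fraction_A * property_A) + (fraction_B * property_B)
Step 1: Contribution A = 30/100 * 7.71 % = 2.313 %
Step 2: Contribution B = 70/100 * 3.32 % = 2.324 %
Step 3: Blend elongation at break = 2.313 + 2.324 = 4.637 %

4.637 %


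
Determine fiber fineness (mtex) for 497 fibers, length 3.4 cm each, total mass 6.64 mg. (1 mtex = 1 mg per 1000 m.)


Formula: fineness (mtex) = mass (mg) / total length (km) = (mass_mg / total_length_m) * 1000
Step 1: Convert fiber length: 3.4 cm = 0.034 m
Step 2: Total fiber length = 497 * 0.034 = 16.898 m
Step 3: Linear density = 6.64 mg / 16.898 m = 0.3929 mg/m
Step 4: fineness = 0.3929 * 1000 = 392.9 mtex

392.9 mtex


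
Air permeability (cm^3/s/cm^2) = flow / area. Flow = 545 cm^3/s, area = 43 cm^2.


Formula: Air Permeability = Airflow / Test Area
AP = 545 cm^3/s / 43 cm^2
AP = 12.7 cm^3/s/cm^2

12.7 cm^3/s/cm^2


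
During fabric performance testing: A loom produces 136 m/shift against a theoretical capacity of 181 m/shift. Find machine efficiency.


Formula: Efficiency% = (Actual output / Theoretical output) * 100
Efficiency% = (136 / 181) * 100
Efficiency% = 0.751381 * 100 = 75.1381% ≈ 75.1%

75.1%


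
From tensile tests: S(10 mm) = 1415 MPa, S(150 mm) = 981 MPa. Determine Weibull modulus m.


Formula: m = ln(L1/L2) / ln(S2/S1)
Step 1: ln(L1/L2) = ln(10/150) = -2.70805
Step 2: S2/S1 = 981/1415 = 0.69329
Step 3: ln(S2/S1) = ln(0.69329) = -0.36631
Step 4: m = -2.70805 / -0.36631 = 7.39

7.39 (Weibull m)


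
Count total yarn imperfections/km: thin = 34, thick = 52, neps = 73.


Formula: Total = thin places + thick places + neps
Total = 34 + 52 + 73
Total = 159 imperfections/km

159 imperfections/km


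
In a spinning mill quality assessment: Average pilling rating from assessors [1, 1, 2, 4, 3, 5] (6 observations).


Formula: Mean = sum / count
Sum = 1 + 1 + 2 + 4 + 3 + 5 = 16
Mean = 16 / 6 = 2.7

2.7


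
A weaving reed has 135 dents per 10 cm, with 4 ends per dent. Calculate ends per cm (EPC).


Formula: EPC = (dents per 10 cm * ends per dent) / 10
Step 1: Total ends per 10 cm = 135 * 4 = 540
Step 2: EPC = 540 / 10 = 54.0 ends/cm

54.0 ends/cm


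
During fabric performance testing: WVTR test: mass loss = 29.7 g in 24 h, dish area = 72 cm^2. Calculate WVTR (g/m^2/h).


Formula: WVTR = mass_loss / (area * time)
Step 1: Convert area: 72 cm^2 = 0.0072 m^2
Step 2: WVTR = 29.7 g / (0.0072 m^2 * 24 h)
Step 3: WVTR = 29.7 / 0.1728 = 171.9 g/m^2/h

171.9 g/m^2/h


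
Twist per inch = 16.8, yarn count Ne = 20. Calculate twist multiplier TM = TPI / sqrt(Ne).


Formula: TM = TPI / sqrt(Ne)
Step 1: sqrt(Ne) = sqrt(20) = 4.4721
Step 2: TM = 16.8 / 4.4721 = 3.76

3.76 TM
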